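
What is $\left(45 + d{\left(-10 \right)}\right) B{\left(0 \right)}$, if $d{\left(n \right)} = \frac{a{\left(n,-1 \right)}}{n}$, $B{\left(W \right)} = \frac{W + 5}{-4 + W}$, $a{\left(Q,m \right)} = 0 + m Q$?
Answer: $-55$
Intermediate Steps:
$a{\left(Q,m \right)} = Q m$ ($a{\left(Q,m \right)} = 0 + Q m = Q m$)
$B{\left(W \right)} = \frac{5 + W}{-4 + W}$
$d{\left(n \right)} = -1$ ($d{\left(n \right)} = \frac{n \left(-1\right)}{n} = \frac{\left(-1\right) n}{n} = -1$)
$\left(45 + d{\left(-10 \right)}\right) B{\left(0 \right)} = \left(45 - 1\right) \frac{5 + 0}{-4 + 0} = 44 \frac{1}{-4} \cdot 5 = 44 \left(\left(- \frac{1}{4}\right) 5\right) = 44 \left(- \frac{5}{4}\right) = -55$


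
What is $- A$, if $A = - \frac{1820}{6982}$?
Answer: $\frac{910}{3491} \approx 0.26067$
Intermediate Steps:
$A = - \frac{910}{3491}$ ($A = \left(-1820\right) \frac{1}{6982} = - \frac{910}{3491} \approx -0.26067$)
$- A = \left(-1\right) \left(- \frac{910}{3491}\right) = \frac{910}{3491}$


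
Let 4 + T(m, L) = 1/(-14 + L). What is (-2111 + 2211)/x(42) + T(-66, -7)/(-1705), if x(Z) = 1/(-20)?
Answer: -14321983/7161 ≈ -2000.0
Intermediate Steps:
x(Z) = -1/20
T(m, L) = -4 + 1/(-14 + L)
(-2111 + 2211)/x(42) + T(-66, -7)/(-1705) = (-2111 + 2211)/(-1/20) + ((57 - 4*(-7))/(-14 - 7))/(-1705) = 100*(-20) + ((57 + 28)/(-21))*(-1/1705) = -2000 - 1/21*85*(-1/1705) = -2000 - 85/21*(-1/1705) = -2000 + 17/7161 = -14321983/7161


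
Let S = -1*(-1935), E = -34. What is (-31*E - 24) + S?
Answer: 2965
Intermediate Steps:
S = 1935
(-31*E - 24) + S = (-31*(-34) - 24) + 1935 = (1054 - 24) + 1935 = 1030 + 1935 = 2965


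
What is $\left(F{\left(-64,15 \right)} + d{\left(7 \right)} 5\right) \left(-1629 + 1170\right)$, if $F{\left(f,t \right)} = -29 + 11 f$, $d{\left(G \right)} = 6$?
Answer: $322677$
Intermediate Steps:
$\left(F{\left(-64,15 \right)} + d{\left(7 \right)} 5\right) \left(-1629 + 1170\right) = \left(\left(-29 + 11 \left(-64\right)\right) + 6 \cdot 5\right) \left(-1629 + 1170\right) = \left(\left(-29 - 704\right) + 30\right) \left(-459\right) = \left(-733 + 30\right) \left(-459\right) = \left(-703\right) \left(-459\right) = 322677$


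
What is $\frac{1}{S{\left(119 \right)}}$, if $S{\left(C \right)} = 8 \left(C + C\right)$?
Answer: $\frac{1}{1904} \approx 0.00052521$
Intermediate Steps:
$S{\left(C \right)} = 16 C$ ($S{\left(C \right)} = 8 \cdot 2 C = 16 C$)
$\frac{1}{S{\left(119 \right)}} = \frac{1}{16 \cdot 119} = \frac{1}{1904}$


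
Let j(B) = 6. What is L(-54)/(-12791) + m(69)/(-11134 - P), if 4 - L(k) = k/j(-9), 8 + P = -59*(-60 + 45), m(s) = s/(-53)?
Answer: -7393000/8142533153 ≈ -0.00090795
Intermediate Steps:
m(s) = -s/53 (m(s) = s*(-1/53) = -s/53)
P = 877 (P = -8 - 59*(-60 + 45) = -8 - 59*(-15) = -8 + 885 = 877)
L(k) = 4 - k/6
L(-54)/(-12791) + m(69)/(-11134 - P) = (4 - ⅙*(-54))/(-12791) + (-1/53*69)/(-11134 - 1*877) = (4 + 9)*(-1/12791) - 69/(53*(-11134 - 877)) = 13*(-1/12791) - 69/53/(-12011) = -13/12791 - 69/53*(-1/12011) = -13/12791 + 69/636583 = -7393000/8142533153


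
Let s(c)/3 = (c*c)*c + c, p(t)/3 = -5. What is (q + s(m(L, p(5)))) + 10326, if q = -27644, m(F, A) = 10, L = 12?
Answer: -14288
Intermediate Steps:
p(t) = -15 (p(t) = 3*(-5) = -15)
s(c) = 3*c + 3*c³ (s(c) = 3*((c*c)*c + c) = 3*(c²*c + c) = 3*(c³ + c) = 3*(c + c³) = 3*c + 3*c³)
(q + s(m(L, p(5)))) + 10326 = (-27644 + 3*10*(1 + 10²)) + 10326 = (-27644 + 3*10*(1 + 100)) + 10326 = (-27644 + 3*10*101) + 10326 = (-27644 + 3030) + 10326 = -24614 + 10326 = -14288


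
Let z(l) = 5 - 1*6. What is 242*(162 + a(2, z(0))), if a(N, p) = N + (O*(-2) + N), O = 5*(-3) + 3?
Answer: 45980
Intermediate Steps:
z(l) = -1 (z(l) = 5 - 6 = -1)
O = -12 (O = -15 + 3 = -12)
a(N, p) = 24 + 2*N (a(N, p) = N + (-12*(-2) + N) = N + (24 + N) = 24 + 2*N)
242*(162 + a(2, z(0))) = 242*(162 + (24 + 2*2)) = 242*(162 + (24 + 4)) = 242*(162 + 28) = 242*190 = 45980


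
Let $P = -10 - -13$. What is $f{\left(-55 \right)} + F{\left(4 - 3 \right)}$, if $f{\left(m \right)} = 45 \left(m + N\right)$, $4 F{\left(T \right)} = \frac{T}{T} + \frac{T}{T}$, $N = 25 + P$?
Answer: $- \frac{2429}{2} \approx -1214.5$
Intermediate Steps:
$P = 3$ ($P = -10 + 13 = 3$)
$N = 28$ ($N = 25 + 3 = 28$)
$F{\left(T \right)} = \frac{1}{2}$ ($F{\left(T \right)} = \frac{\frac{T}{T} + \frac{T}{T}}{4} = \frac{1 + 1}{4} = \frac{1}{4} \cdot 2 = \frac{1}{2}$)
$f{\left(m \right)} = 1260 + 45 m$ ($f{\left(m \right)} = 45 \left(m + 28\right) = 45 \left(28 + m\right) = 1260 + 45 m$)
$f{\left(-55 \right)} + F{\left(4 - 3 \right)} = \left(1260 + 45 \left(-55\right)\right) + \frac{1}{2} = \left(1260 - 2475\right) + \frac{1}{2} = -1215 + \frac{1}{2} = - \frac{2429}{2}$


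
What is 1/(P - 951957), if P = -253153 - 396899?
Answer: -1/1602009 ≈ -6.2422e-7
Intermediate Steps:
P = -650052
1/(P - 951957) = 1/(-650052 - 951957) = 1/(-1602009) = -1/1602009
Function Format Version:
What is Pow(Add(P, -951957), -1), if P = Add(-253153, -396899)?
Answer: Rational(-1, 1602009) ≈ -6.2422e-7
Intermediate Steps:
P = -650052
Pow(Add(P, -951957), -1) = Pow(Add(-650052, -951957), -1) = Pow(-1602009, -1) = Rational(-1, 1602009)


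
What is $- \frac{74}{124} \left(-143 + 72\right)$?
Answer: $\frac{2627}{62} \approx 42.371$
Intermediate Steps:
$- \frac{74}{124} \left(-143 + 72\right) = \left(-74\right) \frac{1}{124} \left(-71\right) = \left(- \frac{37}{62}\right) \left(-71\right) = \frac{2627}{62}$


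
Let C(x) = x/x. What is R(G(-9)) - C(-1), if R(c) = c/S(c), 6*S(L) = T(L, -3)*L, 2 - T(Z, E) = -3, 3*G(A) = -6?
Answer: ⅕ ≈ 0.20000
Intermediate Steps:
G(A) = -2 (G(A) = (⅓)*(-6) = -2)
C(x) = 1
T(Z, E) = 5 (T(Z, E) = 2 - 1*(-3) = 2 + 3 = 5)
S(L) = 5*L/6 (S(L) = (5*L)/6 = 5*L/6)
R(c) = 6/5 (R(c) = c/((5*c/6)) = c*(6/(5*c)) = 6/5)
R(G(-9)) - C(-1) = 6/5 - 1*1 = 6/5 - 1 = ⅕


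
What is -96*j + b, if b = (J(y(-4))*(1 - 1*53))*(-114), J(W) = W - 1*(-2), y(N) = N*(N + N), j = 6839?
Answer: -454992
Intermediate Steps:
y(N) = 2*N² (y(N) = N*(2*N) = 2*N²)
J(W) = 2 + W (J(W) = W + 2 = 2 + W)
b = 201552 (b = ((2 + 2*(-4)²)*(1 - 1*53))*(-114) = ((2 + 2*16)*(1 - 53))*(-114) = ((2 + 32)*(-52))*(-114) = (34*(-52))*(-114) = -1768*(-114) = 201552)
-96*j + b = -96*6839 + 201552 = -656544 + 201552 = -454992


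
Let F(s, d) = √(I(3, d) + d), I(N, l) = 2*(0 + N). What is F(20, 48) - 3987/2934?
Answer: -443/326 + 3*√6 ≈ 5.9896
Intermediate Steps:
I(N, l) = 2*N
F(s, d) = √(6 + d) (F(s, d) = √(2*3 + d) = √(6 + d))
F(20, 48) - 3987/2934 = √(6 + 48) - 3987/2934 = √54 - 3987/2934 = 3*√6 - 1*443/326 = 3*√6 - 443/326 = -443/326 + 3*√6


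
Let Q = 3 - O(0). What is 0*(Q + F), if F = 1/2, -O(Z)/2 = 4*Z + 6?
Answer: 0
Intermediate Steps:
O(Z) = -12 - 8*Z (O(Z) = -2*(4*Z + 6) = -2*(6 + 4*Z) = -12 - 8*Z)
Q = 15 (Q = 3 - (-12 - 8*0) = 3 - (-12 + 0) = 3 - 1*(-12) = 3 + 12 = 15)
F = ½ (F = 1*(½) = ½ ≈ 0.50000)
0*(Q + F) = 0*(15 + ½) = 0*(31/2) = 0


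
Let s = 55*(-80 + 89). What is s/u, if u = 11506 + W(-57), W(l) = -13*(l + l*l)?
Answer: -99/5998 ≈ -0.016506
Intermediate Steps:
W(l) = -13*l - 13*l² (W(l) = -13*(l + l²) = -13*l - 13*l²)
u = -29990 (u = 11506 - 13*(-57)*(1 - 57) = 11506 - 13*(-57)*(-56) = 11506 - 41496 = -29990)
s = 495 (s = 55*9 = 495)
s/u = 495/(-29990) = 495*(-1/29990) = -99/5998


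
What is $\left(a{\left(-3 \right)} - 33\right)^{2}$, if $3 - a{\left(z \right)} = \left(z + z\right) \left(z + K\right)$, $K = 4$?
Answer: $576$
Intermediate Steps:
$a{\left(z \right)} = 3 - 2 z \left(4 + z\right)$ ($a{\left(z \right)} = 3 - \left(z + z\right) \left(z + 4\right) = 3 - 2 z \left(4 + z\right)$)
$\left(a{\left(-3 \right)} - 33\right)^{2} = \left(\left(3 - -24 - 2 \left(-3\right)^{2}\right) - 33\right)^{2} = \left(\left(3 + 24 - 18\right) - 33\right)^{2} = \left(9 - 33\right)^{2} = \left(-24\right)^{2} = 576$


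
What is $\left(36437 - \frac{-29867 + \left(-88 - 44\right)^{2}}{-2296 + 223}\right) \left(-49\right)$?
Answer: $- \frac{3700551442}{2073} \approx -1.7851 \cdot 10^{6}$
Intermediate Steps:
$\left(36437 - \frac{-29867 + \left(-88 - 44\right)^{2}}{-2296 + 223}\right) \left(-49\right) = \left(36437 - \frac{-29867 + \left(-132\right)^{2}}{-2073}\right) \left(-49\right) = \left(36437 - \left(-29867 + 17424\right) \left(- \frac{1}{2073}\right)\right) \left(-49\right) = \left(36437 - \left(-12443\right) \left(- \frac{1}{2073}\right)\right) \left(-49\right) = \left(36437 - \frac{12443}{2073}\right) \left(-49\right) = \frac{75521458}{2073} \left(-49\right) = - \frac{3700551442}{2073}$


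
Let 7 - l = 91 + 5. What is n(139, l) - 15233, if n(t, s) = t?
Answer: -15094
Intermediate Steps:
l = -89 (l = 7 - (91 + 5) = 7 - 1*96 = 7 - 96 = -89)
n(139, l) - 15233 = 139 - 15233 = -15094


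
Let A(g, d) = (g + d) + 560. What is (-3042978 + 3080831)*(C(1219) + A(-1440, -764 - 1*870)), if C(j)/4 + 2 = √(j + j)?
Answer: -95465266 + 151412*√2438 ≈ -8.7989e+7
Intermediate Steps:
C(j) = -8 + 4*√2*√j (C(j) = -8 + 4*√(j + j) = -8 + 4*√(2*j) = -8 + 4*(√2*√j) = -8 + 4*√2*√j)
A(g, d) = 560 + d + g (A(g, d) = (d + g) + 560 = 560 + d + g)
(-3042978 + 3080831)*(C(1219) + A(-1440, -764 - 1*870)) = (-3042978 + 3080831)*((-8 + 4*√2*√1219) + (560 + (-764 - 1*870) - 1440)) = 37853*((-8 + 4*√2438) + (560 + (-764 - 870) - 1440)) = 37853*((-8 + 4*√2438) + (560 - 1634 - 1440)) = 37853*((-8 + 4*√2438) - 2514) = 37853*(-2522 + 4*√2438) = -95465266 + 151412*√2438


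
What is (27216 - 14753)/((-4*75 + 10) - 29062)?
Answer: -12463/29352 ≈ -0.42460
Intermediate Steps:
(27216 - 14753)/((-4*75 + 10) - 29062) = 12463/((-300 + 10) - 29062) = 12463/(-290 - 29062) = 12463/(-29352) = 12463*(-1/29352) = -12463/29352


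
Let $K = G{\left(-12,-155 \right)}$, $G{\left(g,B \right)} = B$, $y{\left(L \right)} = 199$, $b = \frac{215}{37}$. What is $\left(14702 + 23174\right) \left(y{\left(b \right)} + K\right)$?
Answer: $1666544$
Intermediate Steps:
$b = \frac{215}{37}$ ($b = 215 \cdot \frac{1}{37} = \frac{215}{37} \approx 5.8108$)
$K = -155$
$\left(14702 + 23174\right) \left(y{\left(b \right)} + K\right) = \left(14702 + 23174\right) \left(199 - 155\right) = 37876 \cdot 44 = 1666544$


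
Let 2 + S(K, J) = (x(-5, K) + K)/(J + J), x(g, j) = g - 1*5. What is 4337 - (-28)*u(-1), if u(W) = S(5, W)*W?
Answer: 4323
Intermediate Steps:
x(g, j) = -5 + g (x(g, j) = g - 5 = -5 + g)
S(K, J) = -2 + (-10 + K)/(2*J) (S(K, J) = -2 + ((-5 - 5) + K)/(J + J) = -2 + (-10 + K)/((2*J)) = -2 + (-10 + K)*(1/(2*J)) = -2 + (-10 + K)/(2*J))
u(W) = -5/2 - 2*W (u(W) = ((-10 + 5 - 4*W)/(2*W))*W = ((-5 - 4*W)/(2*W))*W = -5/2 - 2*W)
4337 - (-28)*u(-1) = 4337 - (-28)*(-5/2 - 2*(-1)) = 4337 - (-28)*(-5/2 + 2) = 4337 - (-28)*(-1)/2 = 4337 - 1*14 = 4337 - 14 = 4323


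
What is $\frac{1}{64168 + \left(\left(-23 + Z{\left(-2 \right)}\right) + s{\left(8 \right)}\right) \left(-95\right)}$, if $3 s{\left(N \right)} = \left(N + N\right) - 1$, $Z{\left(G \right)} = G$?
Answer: $\frac{1}{66068} \approx 1.5136 \cdot 10^{-5}$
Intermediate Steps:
$s{\left(N \right)} = - \frac{1}{3} + \frac{2 N}{3}$ ($s{\left(N \right)} = \frac{\left(N + N\right) - 1}{3} = \frac{2 N - 1}{3} = \frac{-1 + 2 N}{3} = - \frac{1}{3} + \frac{2 N}{3}$)
$\frac{1}{64168 + \left(\left(-23 + Z{\left(-2 \right)}\right) + s{\left(8 \right)}\right) \left(-95\right)} = \frac{1}{64168 + \left(\left(-23 - 2\right) + \left(- \frac{1}{3} + \frac{2}{3} \cdot 8\right)\right) \left(-95\right)} = \frac{1}{64168 + \left(-25 + \left(- \frac{1}{3} + \frac{16}{3}\right)\right) \left(-95\right)} = \frac{1}{64168 + \left(-25 + 5\right) \left(-95\right)} = \frac{1}{64168 - -1900} = \frac{1}{64168 + 1900} = \frac{1}{66068}$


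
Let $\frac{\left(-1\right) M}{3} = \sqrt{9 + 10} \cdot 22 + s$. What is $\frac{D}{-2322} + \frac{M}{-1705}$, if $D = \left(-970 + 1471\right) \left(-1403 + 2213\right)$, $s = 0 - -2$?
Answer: $- \frac{12812817}{73315} + \frac{6 \sqrt{19}}{155} \approx -174.6$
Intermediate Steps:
$s = 2$ ($s = 0 + 2 = 2$)
$D = 405810$ ($D = 501 \cdot 810 = 405810$)
$M = -6 - 66 \sqrt{19}$ ($M = - 3 \left(\sqrt{9 + 10} \cdot 22 + 2\right) = - 3 \left(\sqrt{19} \cdot 22 + 2\right) = - 3 \left(22 \sqrt{19} + 2\right) = - 3 \left(2 + 22 \sqrt{19}\right) = -6 - 66 \sqrt{19} \approx -293.69$)
$\frac{D}{-2322} + \frac{M}{-1705} = \frac{405810}{-2322} + \frac{-6 - 66 \sqrt{19}}{-1705} = 405810 \left(- \frac{1}{2322}\right) + \left(-6 - 66 \sqrt{19}\right) \left(- \frac{1}{1705}\right) = - \frac{7515}{43} + \left(\frac{6}{1705} + \frac{6 \sqrt{19}}{155}\right) = - \frac{12812817}{73315} + \frac{6 \sqrt{19}}{155}$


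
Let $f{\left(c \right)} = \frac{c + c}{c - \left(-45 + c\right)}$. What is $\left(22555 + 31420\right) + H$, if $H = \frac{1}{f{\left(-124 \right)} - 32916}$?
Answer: $\frac{79962235255}{1481468} \approx 53975.0$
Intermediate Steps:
$f{\left(c \right)} = \frac{2 c}{45}$
$H = - \frac{45}{1481468}$ ($H = \frac{1}{\frac{2}{45} \left(-124\right) - 32916} = \frac{1}{- \frac{248}{45} - 32916} = \frac{1}{- \frac{1481468}{45}} = - \frac{45}{1481468} \approx -3.0375 \cdot 10^{-5}$)
$\left(22555 + 31420\right) + H = \left(22555 + 31420\right) - \frac{45}{1481468} = 53975 - \frac{45}{1481468} = \frac{79962235255}{1481468}$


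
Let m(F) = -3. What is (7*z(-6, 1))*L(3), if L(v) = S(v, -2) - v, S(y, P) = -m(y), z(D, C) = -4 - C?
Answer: 0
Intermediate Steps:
S(y, P) = 3 (S(y, P) = -1*(-3) = 3)
L(v) = 3 - v
(7*z(-6, 1))*L(3) = (7*(-4 - 1*1))*(3 - 1*3) = (7*(-4 - 1))*(3 - 3) = (7*(-5))*0 = -35*0 = 0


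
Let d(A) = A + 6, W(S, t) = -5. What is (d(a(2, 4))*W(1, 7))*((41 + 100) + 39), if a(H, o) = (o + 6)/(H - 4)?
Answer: -900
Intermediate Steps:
a(H, o) = (6 + o)/(-4 + H)
d(A) = 6 + A
(d(a(2, 4))*W(1, 7))*((41 + 100) + 39) = ((6 + (6 + 4)/(-4 + 2))*(-5))*((41 + 100) + 39) = ((6 + 10/(-2))*(-5))*(141 + 39) = ((6 - ½*10)*(-5))*180 = ((6 - 5)*(-5))*180 = (1*(-5))*180 = -5*180 = -900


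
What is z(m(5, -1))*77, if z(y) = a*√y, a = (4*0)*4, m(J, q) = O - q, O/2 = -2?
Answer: 0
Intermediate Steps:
O = -4 (O = 2*(-2) = -4)
m(J, q) = -4 - q
a = 0 (a = 0*4 = 0)
z(y) = 0 (z(y) = 0*√y = 0)
z(m(5, -1))*77 = 0*77 = 0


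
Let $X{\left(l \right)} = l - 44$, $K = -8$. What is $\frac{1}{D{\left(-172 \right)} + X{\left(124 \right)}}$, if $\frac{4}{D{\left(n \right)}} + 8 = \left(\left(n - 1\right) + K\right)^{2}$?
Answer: $\frac{32753}{2620244} \approx 0.0125$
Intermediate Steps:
$X{\left(l \right)} = -44 + l$ ($X{\left(l \right)} = l - 44 = -44 + l$)
$D{\left(n \right)} = \frac{4}{-8 + \left(-9 + n\right)^{2}}$ ($D{\left(n \right)} = \frac{4}{-8 + \left(\left(n - 1\right) - 8\right)^{2}} = \frac{4}{-8 + \left(\left(-1 + n\right) - 8\right)^{2}} = \frac{4}{-8 + \left(-9 + n\right)^{2}}$)
$\frac{1}{D{\left(-172 \right)} + X{\left(124 \right)}} = \frac{1}{\frac{4}{-8 + \left(-9 - 172\right)^{2}} + \left(-44 + 124\right)} = \frac{1}{\frac{4}{-8 + \left(-181\right)^{2}} + 80} = \frac{1}{\frac{4}{-8 + 32761} + 80} = \frac{1}{\frac{4}{32753} + 80} = \frac{1}{\frac{2620244}{32753}} = \frac{32753}{2620244}$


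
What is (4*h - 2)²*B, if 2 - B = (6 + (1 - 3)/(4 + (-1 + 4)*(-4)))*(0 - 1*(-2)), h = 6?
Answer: -5082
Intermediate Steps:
B = -21/2 (B = 2 - (6 + (1 - 3)/(4 + (-1 + 4)*(-4)))*(0 - 1*(-2)) = 2 - (6 - 2/(4 + 3*(-4)))*(0 + 2) = 2 - (6 - 2/(4 - 12))*2 = 2 - (6 - 2/(-8))*2 = 2 - (6 - 2*(-⅛))*2 = 2 - (6 + ¼)*2 = 2 - 25*2/4 = 2 - 1*25/2 = 2 - 25/2 = -21/2 ≈ -10.500)
(4*h - 2)²*B = (4*6 - 2)²*(-21/2) = (24 - 2)²*(-21/2) = 22²*(-21/2) = 484*(-21/2) = -5082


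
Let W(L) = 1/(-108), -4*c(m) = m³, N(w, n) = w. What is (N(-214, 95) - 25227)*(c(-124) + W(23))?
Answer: -1309673346527/108 ≈ -1.2127e+10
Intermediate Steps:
c(m) = -m³/4
W(L) = -1/108
(N(-214, 95) - 25227)*(c(-124) + W(23)) = (-214 - 25227)*(-¼*(-124)³ - 1/108) = -25441*(-¼*(-1906624) - 1/108) = -25441*(476656 - 1/108) = -25441*51478847/108 = -1309673346527/108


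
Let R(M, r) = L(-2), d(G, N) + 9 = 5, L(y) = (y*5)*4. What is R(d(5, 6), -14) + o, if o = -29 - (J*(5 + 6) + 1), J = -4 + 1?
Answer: -37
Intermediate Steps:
J = -3
L(y) = 20*y (L(y) = (5*y)*4 = 20*y)
d(G, N) = -4 (d(G, N) = -9 + 5 = -4)
R(M, r) = -40 (R(M, r) = 20*(-2) = -40)
o = 3 (o = -29 - (-3*(5 + 6) + 1) = -29 - (-3*11 + 1) = -29 - (-33 + 1) = -29 - 1*(-32) = -29 + 32 = 3)
R(d(5, 6), -14) + o = -40 + 3 = -37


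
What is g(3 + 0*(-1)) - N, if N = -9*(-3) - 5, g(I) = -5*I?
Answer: -37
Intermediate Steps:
N = 22 (N = 27 - 5 = 22)
g(3 + 0*(-1)) - N = -5*(3 + 0*(-1)) - 1*22 = -5*(3 + 0) - 22 = -5*3 - 22 = -15 - 22 = -37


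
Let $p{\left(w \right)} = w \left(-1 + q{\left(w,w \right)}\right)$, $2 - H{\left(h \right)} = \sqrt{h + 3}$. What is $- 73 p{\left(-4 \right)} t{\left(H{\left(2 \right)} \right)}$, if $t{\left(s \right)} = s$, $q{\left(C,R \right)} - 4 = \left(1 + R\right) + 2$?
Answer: $1168 - 584 \sqrt{5} \approx -137.86$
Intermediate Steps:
$H{\left(h \right)} = 2 - \sqrt{3 + h}$ ($H{\left(h \right)} = 2 - \sqrt{h + 3} = 2 - \sqrt{3 + h}$)
$q{\left(C,R \right)} = 7 + R$ ($q{\left(C,R \right)} = 4 + \left(\left(1 + R\right) + 2\right) = 4 + \left(3 + R\right) = 7 + R$)
$p{\left(w \right)} = w \left(6 + w\right)$ ($p{\left(w \right)} = w \left(-1 + \left(7 + w\right)\right) = w \left(6 + w\right)$)
$- 73 p{\left(-4 \right)} t{\left(H{\left(2 \right)} \right)} = - 73 \left(- 4 \left(6 - 4\right)\right) \left(2 - \sqrt{3 + 2}\right) = - 73 \left(\left(-4\right) 2\right) \left(2 - \sqrt{5}\right) = \left(-73\right) \left(-8\right) \left(2 - \sqrt{5}\right) = 584 \left(2 - \sqrt{5}\right) = 1168 - 584 \sqrt{5}$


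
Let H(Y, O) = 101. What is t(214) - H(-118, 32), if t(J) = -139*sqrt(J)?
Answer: -101 - 139*sqrt(214) ≈ -2134.4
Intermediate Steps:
t(214) - H(-118, 32) = -139*sqrt(214) - 1*101 = -139*sqrt(214) - 101 = -101 - 139*sqrt(214)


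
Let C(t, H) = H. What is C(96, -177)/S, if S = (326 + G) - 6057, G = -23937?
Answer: 177/29668 ≈ 0.0059660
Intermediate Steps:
S = -29668 (S = (326 - 23937) - 6057 = -23611 - 6057 = -29668)
C(96, -177)/S = -177/(-29668) = -177*(-1/29668) = 177/29668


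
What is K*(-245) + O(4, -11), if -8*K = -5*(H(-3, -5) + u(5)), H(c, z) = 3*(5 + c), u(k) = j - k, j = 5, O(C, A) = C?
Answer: -3659/4 ≈ -914.75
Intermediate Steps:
u(k) = 5 - k
H(c, z) = 15 + 3*c
K = 15/4 (K = -(-5)*((15 + 3*(-3)) + (5 - 1*5))/8 = -(-5)*((15 - 9) + (5 - 5))/8 = -(-5)*(6 + 0)/8 = -(-5)*6/8 = -⅛*(-30) = 15/4 ≈ 3.7500)
K*(-245) + O(4, -11) = (15/4)*(-245) + 4 = -3675/4 + 4 = -3659/4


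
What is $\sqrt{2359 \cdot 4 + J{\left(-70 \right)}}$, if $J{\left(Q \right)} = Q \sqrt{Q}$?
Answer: $\sqrt{9436 - 70 i \sqrt{70}} \approx 97.186 - 3.0131 i$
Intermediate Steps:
$J{\left(Q \right)} = Q^{\frac{3}{2}}$
$\sqrt{2359 \cdot 4 + J{\left(-70 \right)}} = \sqrt{2359 \cdot 4 + \left(-70\right)^{\frac{3}{2}}} = \sqrt{9436 - 70 i \sqrt{70}}$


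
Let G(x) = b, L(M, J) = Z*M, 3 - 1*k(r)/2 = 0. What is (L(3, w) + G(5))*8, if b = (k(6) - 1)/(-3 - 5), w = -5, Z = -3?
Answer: -77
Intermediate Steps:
k(r) = 6 (k(r) = 6 - 2*0 = 6 + 0 = 6)
L(M, J) = -3*M
b = -5/8 (b = (6 - 1)/(-3 - 5) = 5/(-8) = 5*(-1/8) = -5/8 ≈ -0.62500)
G(x) = -5/8
(L(3, w) + G(5))*8 = (-3*3 - 5/8)*8 = (-9 - 5/8)*8 = -77/8*8 = -77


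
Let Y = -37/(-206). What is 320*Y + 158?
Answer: 22194/103 ≈ 215.48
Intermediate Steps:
Y = 37/206 (Y = -37*(-1/206) = 37/206 ≈ 0.17961)
320*Y + 158 = 320*(37/206) + 158 = 5920/103 + 158 = 22194/103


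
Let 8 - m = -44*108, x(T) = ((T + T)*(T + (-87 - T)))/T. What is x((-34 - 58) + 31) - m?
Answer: -4934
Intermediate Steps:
x(T) = -174 (x(T) = ((2*T)*(-87))/T = (-174*T)/T = -174)
m = 4760 (m = 8 - (-44)*108 = 8 - 1*(-4752) = 8 + 4752 = 4760)
x((-34 - 58) + 31) - m = -174 - 1*4760 = -174 - 4760 = -4934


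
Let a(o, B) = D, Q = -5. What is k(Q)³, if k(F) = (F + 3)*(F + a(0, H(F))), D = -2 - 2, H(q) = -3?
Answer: 5832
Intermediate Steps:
D = -4
a(o, B) = -4
k(F) = (-4 + F)*(3 + F) (k(F) = (F + 3)*(F - 4) = (3 + F)*(-4 + F) = (-4 + F)*(3 + F))
k(Q)³ = (-12 + (-5)² - 1*(-5))³ = (-12 + 25 + 5)³ = 18³ = 5832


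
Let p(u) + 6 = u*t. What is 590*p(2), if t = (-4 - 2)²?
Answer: 38940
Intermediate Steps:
t = 36 (t = (-6)² = 36)
p(u) = -6 + 36*u (p(u) = -6 + u*36 = -6 + 36*u)
590*p(2) = 590*(-6 + 36*2) = 590*(-6 + 72) = 590*66 = 38940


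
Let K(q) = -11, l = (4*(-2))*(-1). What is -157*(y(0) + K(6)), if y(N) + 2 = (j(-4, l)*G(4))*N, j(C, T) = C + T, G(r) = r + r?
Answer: 2041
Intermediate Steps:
G(r) = 2*r
l = 8 (l = -8*(-1) = 8)
y(N) = -2 + 32*N (y(N) = -2 + ((-4 + 8)*(2*4))*N = -2 + (4*8)*N = -2 + 32*N)
-157*(y(0) + K(6)) = -157*((-2 + 32*0) - 11) = -157*((-2 + 0) - 11) = -157*(-2 - 11) = -157*(-13) = 2041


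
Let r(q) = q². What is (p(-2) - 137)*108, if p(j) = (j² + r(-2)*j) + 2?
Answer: -15012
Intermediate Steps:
p(j) = 2 + j² + 4*j (p(j) = (j² + (-2)²*j) + 2 = (j² + 4*j) + 2 = 2 + j² + 4*j)
(p(-2) - 137)*108 = ((2 + (-2)² + 4*(-2)) - 137)*108 = ((2 + 4 - 8) - 137)*108 = (-2 - 137)*108 = -139*108 = -15012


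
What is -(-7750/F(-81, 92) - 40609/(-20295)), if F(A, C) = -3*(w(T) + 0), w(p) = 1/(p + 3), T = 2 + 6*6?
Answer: -2149619359/20295 ≈ -1.0592e+5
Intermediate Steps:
T = 38 (T = 2 + 36 = 38)
w(p) = 1/(3 + p)
F(A, C) = -3/41 (F(A, C) = -3*(1/(3 + 38) + 0) = -3*(1/41 + 0) = -3*1/41 = -3/41)
-(-7750/F(-81, 92) - 40609/(-20295)) = -(-7750/(-3/41) - 40609/(-20295)) = -(-7750*(-41/3) - 40609*(-1/20295)) = -(317750/3 + 40609/20295) = -1*2149619359/20295 = -2149619359/20295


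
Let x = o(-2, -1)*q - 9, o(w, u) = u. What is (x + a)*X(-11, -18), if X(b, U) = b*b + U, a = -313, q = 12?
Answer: -34402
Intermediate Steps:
X(b, U) = U + b**2 (X(b, U) = b**2 + U = U + b**2)
x = -21 (x = -1*12 - 9 = -12 - 9 = -21)
(x + a)*X(-11, -18) = (-21 - 313)*(-18 + (-11)**2) = -334*(-18 + 121) = -334*103 = -34402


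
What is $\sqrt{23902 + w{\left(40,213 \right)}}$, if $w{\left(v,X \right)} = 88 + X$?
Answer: $\sqrt{24203} \approx 155.57$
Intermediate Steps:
$\sqrt{23902 + w{\left(40,213 \right)}} = \sqrt{23902 + \left(88 + 213\right)} = \sqrt{23902 + 301} = \sqrt{24203}$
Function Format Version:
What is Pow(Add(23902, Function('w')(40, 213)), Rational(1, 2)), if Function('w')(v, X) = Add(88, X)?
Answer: Pow(24203, Rational(1, 2)) ≈ 155.57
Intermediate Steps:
Pow(Add(23902, Function('w')(40, 213)), Rational(1, 2)) = Pow(Add(23902, Add(88, 213)), Rational(1, 2)) = Pow(Add(23902, 301), Rational(1, 2)) = Pow(24203, Rational(1, 2))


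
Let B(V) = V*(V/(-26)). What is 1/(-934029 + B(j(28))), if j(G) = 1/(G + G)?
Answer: -81536/76156988545 ≈ -1.0706e-6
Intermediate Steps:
j(G) = 1/(2*G)
B(V) = -V²/26 (B(V) = V*(V*(-1/26)) = V*(-V/26) = -V²/26)
1/(-934029 + B(j(28))) = 1/(-934029 - ((½)/28)²/26) = 1/(-934029 - ((½)*(1/28))²/26) = 1/(-934029 - (1/56)²/26) = 1/(-934029 - 1/26*1/3136) = 1/(-934029 - 1/81536) = 1/(-76156988545/81536) = -81536/76156988545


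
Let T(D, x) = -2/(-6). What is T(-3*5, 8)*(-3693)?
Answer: -1231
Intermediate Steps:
T(D, x) = ⅓ (T(D, x) = -2*(-⅙) = ⅓)
T(-3*5, 8)*(-3693) = (⅓)*(-3693) = -1231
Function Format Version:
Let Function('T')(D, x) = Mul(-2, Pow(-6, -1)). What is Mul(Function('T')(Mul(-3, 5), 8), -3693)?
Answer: -1231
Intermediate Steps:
Function('T')(D, x) = Rational(1, 3) (Function('T')(D, x) = Mul(-2, Rational(-1, 6)) = Rational(1, 3))
Mul(Function('T')(Mul(-3, 5), 8), -3693) = Mul(Rational(1, 3), -3693) = -1231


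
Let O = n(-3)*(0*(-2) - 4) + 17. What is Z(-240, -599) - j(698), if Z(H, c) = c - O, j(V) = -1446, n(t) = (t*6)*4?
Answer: 542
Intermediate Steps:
n(t) = 24*t (n(t) = (6*t)*4 = 24*t)
O = 305 (O = (24*(-3))*(0*(-2) - 4) + 17 = -72*(0 - 4) + 17 = -72*(-4) + 17 = 288 + 17 = 305)
Z(H, c) = -305 + c (Z(H, c) = c - 1*305 = c - 305 = -305 + c)
Z(-240, -599) - j(698) = (-305 - 599) - 1*(-1446) = -904 + 1446 = 542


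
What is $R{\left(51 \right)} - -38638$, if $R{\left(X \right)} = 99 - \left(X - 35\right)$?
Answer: $38721$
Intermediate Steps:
$R{\left(X \right)} = 134 - X$ ($R{\left(X \right)} = 99 - \left(-35 + X\right) = 134 - X$)
$R{\left(51 \right)} - -38638 = \left(134 - 51\right) - -38638 = \left(134 - 51\right) + 38638 = 83 + 38638 = 38721$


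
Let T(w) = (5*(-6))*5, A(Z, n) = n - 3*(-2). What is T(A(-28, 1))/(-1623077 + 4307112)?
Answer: -30/536807 ≈ -5.5886e-5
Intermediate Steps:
A(Z, n) = 6 + n (A(Z, n) = n + 6 = 6 + n)
T(w) = -150 (T(w) = -30*5 = -150)
T(A(-28, 1))/(-1623077 + 4307112) = -150/(-1623077 + 4307112) = -150/2684035 = -150*1/2684035 = -30/536807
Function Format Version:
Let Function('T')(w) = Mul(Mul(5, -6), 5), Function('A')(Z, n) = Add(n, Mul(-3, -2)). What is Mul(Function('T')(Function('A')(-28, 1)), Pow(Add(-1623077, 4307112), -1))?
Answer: Rational(-30, 536807) ≈ -5.5886e-5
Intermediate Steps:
Function('A')(Z, n) = Add(6, n) (Function('A')(Z, n) = Add(n, 6) = Add(6, n))
Function('T')(w) = -150 (Function('T')(w) = Mul(-30, 5) = -150)
Mul(Function('T')(Function('A')(-28, 1)), Pow(Add(-1623077, 4307112), -1)) = Mul(-150, Pow(Add(-1623077, 4307112), -1)) = Mul(-150, Pow(2684035, -1)) = Mul(-150, Rational(1, 2684035)) = Rational(-30, 536807)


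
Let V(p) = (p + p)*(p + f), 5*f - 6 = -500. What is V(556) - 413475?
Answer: 474657/5 ≈ 94931.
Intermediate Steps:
f = -494/5 (f = 6/5 + (⅕)*(-500) = 6/5 - 100 = -494/5 ≈ -98.800)
V(p) = 2*p*(-494/5 + p) (V(p) = (p + p)*(p - 494/5) = (2*p)*(-494/5 + p) = 2*p*(-494/5 + p))
V(556) - 413475 = (⅖)*556*(-494 + 5*556) - 413475 = (⅖)*556*(-494 + 2780) - 413475 = (⅖)*556*2286 - 413475 = 2542032/5 - 413475 = 474657/5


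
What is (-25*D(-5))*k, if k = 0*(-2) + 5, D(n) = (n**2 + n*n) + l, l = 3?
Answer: -6625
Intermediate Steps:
D(n) = 3 + 2*n**2 (D(n) = (n**2 + n*n) + 3 = (n**2 + n**2) + 3 = 2*n**2 + 3 = 3 + 2*n**2)
k = 5 (k = 0 + 5 = 5)
(-25*D(-5))*k = -25*(3 + 2*(-5)**2)*5 = -25*(3 + 2*25)*5 = -25*(3 + 50)*5 = -25*53*5 = -1325*5 = -6625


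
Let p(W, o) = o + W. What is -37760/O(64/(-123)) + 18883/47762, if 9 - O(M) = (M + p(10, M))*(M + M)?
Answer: -27279812723869/13240438354 ≈ -2060.3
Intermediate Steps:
p(W, o) = W + o
O(M) = 9 - 2*M*(10 + 2*M) (O(M) = 9 - (M + (10 + M))*(M + M) = 9 - (10 + 2*M)*2*M = 9 - 2*M*(10 + 2*M))
-37760/O(64/(-123)) + 18883/47762 = -37760/(9 - 1280/(-123) - 4*(64/(-123))²) + 18883/47762 = -37760/(9 - 1280*(-1)/123 - 4*(64*(-1/123))²) + 18883*(1/47762) = -37760/(9 - 20*(-64/123) - 4*(-64/123)²) + 18883/47762 = -37760/(9 + 1280/123 - 4*4096/15129) + 18883/47762 = -37760/(9 + 1280/123 - 16384/15129) + 18883/47762 = -37760/277217/15129 + 18883/47762 = -37760*15129/277217 + 18883/47762 = -571271040/277217 + 18883/47762 = -27279812723869/13240438354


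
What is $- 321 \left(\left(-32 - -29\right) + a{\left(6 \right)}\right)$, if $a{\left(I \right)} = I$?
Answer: $-963$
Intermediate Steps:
$- 321 \left(\left(-32 - -29\right) + a{\left(6 \right)}\right) = - 321 \left(\left(-32 - -29\right) + 6\right) = - 321 \left(\left(-32 + 29\right) + 6\right) = - 321 \left(-3 + 6\right) = \left(-321\right) 3 = -963$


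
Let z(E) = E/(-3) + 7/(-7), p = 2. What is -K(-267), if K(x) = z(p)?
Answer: 5/3 ≈ 1.6667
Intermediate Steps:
z(E) = -1 - E/3 (z(E) = E*(-⅓) + 7*(-⅐) = -E/3 - 1 = -1 - E/3)
K(x) = -5/3 (K(x) = -1 - ⅓*2 = -1 - ⅔ = -5/3)
-K(-267) = -1*(-5/3) = 5/3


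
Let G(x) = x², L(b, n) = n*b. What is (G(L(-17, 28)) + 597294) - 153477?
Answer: 670393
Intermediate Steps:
L(b, n) = b*n
(G(L(-17, 28)) + 597294) - 153477 = ((-17*28)² + 597294) - 153477 = ((-476)² + 597294) - 153477 = (226576 + 597294) - 153477 = 823870 - 153477 = 670393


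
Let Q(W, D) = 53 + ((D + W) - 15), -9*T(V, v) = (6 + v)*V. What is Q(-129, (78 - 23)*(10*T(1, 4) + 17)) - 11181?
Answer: -98533/9 ≈ -10948.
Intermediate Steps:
T(V, v) = -V*(6 + v)/9 (T(V, v) = -(6 + v)*V/9 = -V*(6 + v)/9)
Q(W, D) = 38 + D + W (Q(W, D) = 53 + (-15 + D + W) = 38 + D + W)
Q(-129, (78 - 23)*(10*T(1, 4) + 17)) - 11181 = (38 + (78 - 23)*(10*(-1/9*1*(6 + 4)) + 17) - 129) - 11181 = (38 + 55*(10*(-1/9*1*10) + 17) - 129) - 11181 = (38 + 55*(10*(-10/9) + 17) - 129) - 11181 = (38 + 55*(-100/9 + 17) - 129) - 11181 = (38 + 55*(53/9) - 129) - 11181 = (38 + 2915/9 - 129) - 11181 = 2096/9 - 11181 = -98533/9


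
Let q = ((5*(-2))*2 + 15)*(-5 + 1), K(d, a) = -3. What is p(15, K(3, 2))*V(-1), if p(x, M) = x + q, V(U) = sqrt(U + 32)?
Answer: 35*sqrt(31) ≈ 194.87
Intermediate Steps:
V(U) = sqrt(32 + U)
q = 20 (q = (-10*2 + 15)*(-4) = (-20 + 15)*(-4) = -5*(-4) = 20)
p(x, M) = 20 + x (p(x, M) = x + 20 = 20 + x)
p(15, K(3, 2))*V(-1) = (20 + 15)*sqrt(32 - 1) = 35*sqrt(31)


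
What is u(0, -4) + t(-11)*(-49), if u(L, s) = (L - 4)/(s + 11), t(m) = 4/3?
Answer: -1384/21 ≈ -65.905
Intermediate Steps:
t(m) = 4/3 (t(m) = 4*(⅓) = 4/3)
u(L, s) = (-4 + L)/(11 + s)
u(0, -4) + t(-11)*(-49) = (-4 + 0)/(11 - 4) + (4/3)*(-49) = -4/7 - 196/3 = -1384/21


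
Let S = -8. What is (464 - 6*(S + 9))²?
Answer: 209764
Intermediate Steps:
(464 - 6*(S + 9))² = (464 - 6*(-8 + 9))² = (464 - 6*1)² = (464 - 6)² = 458² = 209764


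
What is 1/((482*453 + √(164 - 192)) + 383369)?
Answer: 601715/362060941253 - 2*I*√7/362060941253 ≈ 1.6619e-6 - 1.4615e-11*I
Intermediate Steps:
1/((482*453 + √(164 - 192)) + 383369) = 1/((218346 + √(-28)) + 383369) = 1/((218346 + 2*I*√7) + 383369) = 1/(601715 + 2*I*√7)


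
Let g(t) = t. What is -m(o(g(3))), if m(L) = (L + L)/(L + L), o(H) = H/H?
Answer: -1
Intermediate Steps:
o(H) = 1
m(L) = 1 (m(L) = (2*L)/((2*L)) = (2*L)*(1/(2*L)) = 1)
-m(o(g(3))) = -1*1 = -1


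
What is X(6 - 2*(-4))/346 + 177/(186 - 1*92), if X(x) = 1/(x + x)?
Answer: 857435/455336 ≈ 1.8831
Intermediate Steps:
X(x) = 1/(2*x)
X(6 - 2*(-4))/346 + 177/(186 - 1*92) = (1/(2*(6 - 2*(-4))))/346 + 177/(186 - 1*92) = (1/(2*(6 + 8)))*(1/346) + 177/(186 - 92) = ((½)/14)*(1/346) + 177/94 = ((½)*(1/14))*(1/346) + 177*(1/94) = (1/28)*(1/346) + 177/94 = 1/9688 + 177/94 = 857435/455336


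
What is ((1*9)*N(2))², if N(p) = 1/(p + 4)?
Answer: 9/4 ≈ 2.2500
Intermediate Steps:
N(p) = 1/(4 + p)
((1*9)*N(2))² = ((1*9)/(4 + 2))² = (9/6)² = (9*(⅙))² = (3/2)² = 9/4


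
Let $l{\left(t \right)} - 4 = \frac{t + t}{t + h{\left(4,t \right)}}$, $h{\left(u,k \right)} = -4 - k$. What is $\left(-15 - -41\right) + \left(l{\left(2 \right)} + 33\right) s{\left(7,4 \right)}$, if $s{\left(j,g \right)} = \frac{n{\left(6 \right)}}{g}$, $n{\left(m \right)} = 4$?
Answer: $62$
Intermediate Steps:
$s{\left(j,g \right)} = \frac{4}{g}$
$l{\left(t \right)} = 4 - \frac{t}{2}$ ($l{\left(t \right)} = 4 + \frac{t + t}{t - \left(4 + t\right)} = 4 + \frac{2 t}{-4} = 4 + 2 t \left(- \frac{1}{4}\right) = 4 - \frac{t}{2}$)
$\left(-15 - -41\right) + \left(l{\left(2 \right)} + 33\right) s{\left(7,4 \right)} = \left(-15 - -41\right) + \left(\left(4 - 1\right) + 33\right) \frac{4}{4} = \left(-15 + 41\right) + \left(\left(4 - 1\right) + 33\right) 4 \cdot \frac{1}{4} = 26 + \left(3 + 33\right) 1 = 26 + 36 \cdot 1 = 26 + 36 = 62$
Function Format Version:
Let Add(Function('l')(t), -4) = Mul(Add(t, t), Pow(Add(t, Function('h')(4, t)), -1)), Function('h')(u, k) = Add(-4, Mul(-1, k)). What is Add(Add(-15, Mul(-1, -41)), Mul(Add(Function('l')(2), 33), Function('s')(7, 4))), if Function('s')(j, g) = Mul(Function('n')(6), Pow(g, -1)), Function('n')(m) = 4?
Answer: 62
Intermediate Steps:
Function('s')(j, g) = Mul(4, Pow(g, -1))
Function('l')(t) = Add(4, Mul(Rational(-1, 2), t)) (Function('l')(t) = Add(4, Mul(Add(t, t), Pow(Add(t, Add(-4, Mul(-1, t))), -1))) = Add(4, Mul(Mul(2, t), Pow(-4, -1))) = Add(4, Mul(Mul(2, t), Rational(-1, 4))) = Add(4, Mul(Rational(-1, 2), t)))
Add(Add(-15, Mul(-1, -41)), Mul(Add(Function('l')(2), 33), Function('s')(7, 4))) = Add(Add(-15, Mul(-1, -41)), Mul(Add(Add(4, Mul(Rational(-1, 2), 2)), 33), Mul(4, Pow(4, -1)))) = Add(Add(-15, 41), Mul(Add(Add(4, -1), 33), Mul(4, Rational(1, 4)))) = Add(26, Mul(Add(3, 33), 1)) = Add(26, Mul(36, 1)) = Add(26, 36) = 62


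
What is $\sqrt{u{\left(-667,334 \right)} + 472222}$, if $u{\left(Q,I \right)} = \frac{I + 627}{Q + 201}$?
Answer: $\frac{3 \sqrt{11393932534}}{466} \approx 687.18$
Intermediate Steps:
$u{\left(Q,I \right)} = \frac{627 + I}{201 + Q}$
$\sqrt{u{\left(-667,334 \right)} + 472222} = \sqrt{\frac{627 + 334}{201 - 667} + 472222} = \sqrt{\frac{1}{-466} \cdot 961 + 472222} = \sqrt{\left(- \frac{1}{466}\right) 961 + 472222} = \sqrt{- \frac{961}{466} + 472222} = \sqrt{\frac{220054491}{466}} = \frac{3 \sqrt{11393932534}}{466}$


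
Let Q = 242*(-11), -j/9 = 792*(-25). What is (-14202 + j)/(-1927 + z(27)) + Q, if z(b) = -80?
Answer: -611848/223 ≈ -2743.7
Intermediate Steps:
j = 178200 (j = -7128*(-25) = -9*(-19800) = 178200)
Q = -2662
(-14202 + j)/(-1927 + z(27)) + Q = (-14202 + 178200)/(-1927 - 80) - 2662 = 163998/(-2007) - 2662 = 163998*(-1/2007) - 2662 = -18222/223 - 2662 = -611848/223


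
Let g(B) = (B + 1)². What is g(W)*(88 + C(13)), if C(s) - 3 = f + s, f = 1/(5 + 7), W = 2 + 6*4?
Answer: 303507/4 ≈ 75877.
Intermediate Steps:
W = 26 (W = 2 + 24 = 26)
f = 1/12 ≈ 0.083333
g(B) = (1 + B)²
C(s) = 37/12 + s (C(s) = 3 + (1/12 + s) = 37/12 + s)
g(W)*(88 + C(13)) = (1 + 26)²*(88 + (37/12 + 13)) = 27²*(88 + 193/12) = 729*(1249/12) = 303507/4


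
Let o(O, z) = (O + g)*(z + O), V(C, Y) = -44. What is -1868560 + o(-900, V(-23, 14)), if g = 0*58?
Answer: -1018960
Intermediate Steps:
g = 0
o(O, z) = O*(O + z) (o(O, z) = (O + 0)*(z + O) = O*(O + z))
-1868560 + o(-900, V(-23, 14)) = -1868560 - 900*(-900 - 44) = -1868560 - 900*(-944) = -1868560 + 849600 = -1018960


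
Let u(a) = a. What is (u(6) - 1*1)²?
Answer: 25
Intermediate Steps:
(u(6) - 1*1)² = (6 - 1*1)² = (6 - 1)² = 5² = 25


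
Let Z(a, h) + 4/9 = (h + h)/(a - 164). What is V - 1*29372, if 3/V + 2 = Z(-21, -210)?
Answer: -1704575/58 ≈ -29389.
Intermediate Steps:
Z(a, h) = -4/9 + 2*h/(-164 + a) (Z(a, h) = -4/9 + (h + h)/(a - 164) = -4/9 + (2*h)/(-164 + a) = -4/9 + 2*h/(-164 + a))
V = -999/58 (V = 3/(-2 + 2*(328 - 2*(-21) + 9*(-210))/(9*(-164 - 21))) = 3/(-2 + (2/9)*(328 + 42 - 1890)/(-185)) = 3/(-2 + (2/9)*(-1/185)*(-1520)) = 3/(-2 + 608/333) = 3/(-58/333) = 3*(-333/58) = -999/58 ≈ -17.224)
V - 1*29372 = -999/58 - 1*29372 = -999/58 - 29372 = -1704575/58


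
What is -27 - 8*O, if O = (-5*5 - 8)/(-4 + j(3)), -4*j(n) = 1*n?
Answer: -1569/19 ≈ -82.579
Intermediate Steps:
j(n) = -n/4
O = 132/19 (O = (-5*5 - 8)/(-4 - ¼*3) = (-25 - 8)/(-4 - ¾) = -33/(-19/4) = -33*(-4/19) = 132/19 ≈ 6.9474)
-27 - 8*O = -27 - 8*132/19 = -27 - 1056/19 = -1569/19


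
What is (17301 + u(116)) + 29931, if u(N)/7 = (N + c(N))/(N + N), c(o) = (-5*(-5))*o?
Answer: 47323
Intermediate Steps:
c(o) = 25*o
u(N) = 91 (u(N) = 7*((N + 25*N)/(N + N)) = 7*((26*N)/((2*N))) = 7*((26*N)*(1/(2*N))) = 7*13 = 91)
(17301 + u(116)) + 29931 = (17301 + 91) + 29931 = 17392 + 29931 = 47323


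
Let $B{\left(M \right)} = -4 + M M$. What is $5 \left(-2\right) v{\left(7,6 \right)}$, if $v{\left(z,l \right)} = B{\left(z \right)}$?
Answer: $-450$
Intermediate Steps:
$B{\left(M \right)} = -4 + M^{2}$
$v{\left(z,l \right)} = -4 + z^{2}$
$5 \left(-2\right) v{\left(7,6 \right)} = 5 \left(-2\right) \left(-4 + 7^{2}\right) = - 10 \left(-4 + 49\right) = \left(-10\right) 45 = -450$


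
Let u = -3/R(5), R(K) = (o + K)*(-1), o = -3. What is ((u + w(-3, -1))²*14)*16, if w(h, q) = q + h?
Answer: 1400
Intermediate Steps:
R(K) = 3 - K (R(K) = (-3 + K)*(-1) = 3 - K)
w(h, q) = h + q
u = 3/2 (u = -3/(3 - 1*5) = -3/(3 - 5) = -3/(-2) = -3*(-½) = 3/2 ≈ 1.5000)
((u + w(-3, -1))²*14)*16 = ((3/2 + (-3 - 1))²*14)*16 = ((3/2 - 4)²*14)*16 = ((-5/2)²*14)*16 = ((25/4)*14)*16 = (175/2)*16 = 1400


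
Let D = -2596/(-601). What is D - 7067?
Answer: -4244671/601 ≈ -7062.7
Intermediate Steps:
D = 2596/601 (D = -2596*(-1/601) = 2596/601 ≈ 4.3195)
D - 7067 = 2596/601 - 7067 = -4244671/601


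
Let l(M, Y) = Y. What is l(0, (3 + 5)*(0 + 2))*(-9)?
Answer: -144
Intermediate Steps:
l(0, (3 + 5)*(0 + 2))*(-9) = ((3 + 5)*(0 + 2))*(-9) = (8*2)*(-9) = 16*(-9) = -144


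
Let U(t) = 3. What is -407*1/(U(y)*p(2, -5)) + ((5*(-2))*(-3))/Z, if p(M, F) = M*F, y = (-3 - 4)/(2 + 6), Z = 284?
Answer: 14561/1065 ≈ 13.672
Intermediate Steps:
y = -7/8 ≈ -0.87500
p(M, F) = F*M
-407*1/(U(y)*p(2, -5)) + ((5*(-2))*(-3))/Z = -407/(-5*2*3) + ((5*(-2))*(-3))/284 = -407/((-10*3)) - 10*(-3)*(1/284) = -407/(-30) + 30*(1/284) = -407*(-1/30) + 15/142 = 407/30 + 15/142 = 14561/1065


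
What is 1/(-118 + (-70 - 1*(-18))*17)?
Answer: -1/1002 ≈ -0.00099800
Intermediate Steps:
1/(-118 + (-70 - 1*(-18))*17) = 1/(-118 + (-70 + 18)*17) = 1/(-118 - 52*17) = 1/(-118 - 884) = 1/(-1002) = -1/1002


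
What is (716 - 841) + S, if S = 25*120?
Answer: 2875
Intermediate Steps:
S = 3000
(716 - 841) + S = (716 - 841) + 3000 = -125 + 3000 = 2875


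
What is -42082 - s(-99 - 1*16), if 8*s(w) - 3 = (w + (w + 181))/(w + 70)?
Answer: -1893713/45 ≈ -42083.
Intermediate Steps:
s(w) = 3/8 + (181 + 2*w)/(8*(70 + w)) (s(w) = 3/8 + ((w + (w + 181))/(w + 70))/8 = 3/8 + ((w + (181 + w))/(70 + w))/8 = 3/8 + ((181 + 2*w)/(70 + w))/8 = 3/8 + (181 + 2*w)/(8*(70 + w)))
-42082 - s(-99 - 1*16) = -42082 - (391 + 5*(-99 - 1*16))/(8*(70 + (-99 - 1*16))) = -42082 - (391 + 5*(-99 - 16))/(8*(70 + (-99 - 16))) = -42082 - (391 + 5*(-115))/(8*(70 - 115)) = -42082 - (391 - 575)/(8*(-45)) = -42082 - (-1)*(-184)/(8*45) = -42082 - 1*23/45 = -42082 - 23/45 = -1893713/45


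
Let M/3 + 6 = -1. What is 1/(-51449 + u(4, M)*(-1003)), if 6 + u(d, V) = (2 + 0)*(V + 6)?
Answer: -1/15341 ≈ -6.5185e-5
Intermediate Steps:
M = -21 (M = -18 + 3*(-1) = -18 - 3 = -21)
u(d, V) = 6 + 2*V (u(d, V) = -6 + (2 + 0)*(V + 6) = -6 + 2*(6 + V) = -6 + (12 + 2*V) = 6 + 2*V)
1/(-51449 + u(4, M)*(-1003)) = 1/(-51449 + (6 + 2*(-21))*(-1003)) = 1/(-51449 + (6 - 42)*(-1003)) = 1/(-51449 - 36*(-1003)) = 1/(-51449 + 36108) = 1/(-15341) = -1/15341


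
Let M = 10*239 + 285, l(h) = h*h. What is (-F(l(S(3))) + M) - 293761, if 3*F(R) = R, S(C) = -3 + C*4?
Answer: -291113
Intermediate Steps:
S(C) = -3 + 4*C
l(h) = h²
F(R) = R/3
M = 2675 (M = 2390 + 285 = 2675)
(-F(l(S(3))) + M) - 293761 = (-(-3 + 4*3)²/3 + 2675) - 293761 = (-(-3 + 12)²/3 + 2675) - 293761 = (-9²/3 + 2675) - 293761 = (-81/3 + 2675) - 293761 = (-1*27 + 2675) - 293761 = (-27 + 2675) - 293761 = 2648 - 293761 = -291113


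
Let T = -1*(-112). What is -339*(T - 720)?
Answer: 206112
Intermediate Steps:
T = 112
-339*(T - 720) = -339*(112 - 720) = -339*(-608) = 206112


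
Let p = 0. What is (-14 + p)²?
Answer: 196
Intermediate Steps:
(-14 + p)² = (-14 + 0)² = (-14)² = 196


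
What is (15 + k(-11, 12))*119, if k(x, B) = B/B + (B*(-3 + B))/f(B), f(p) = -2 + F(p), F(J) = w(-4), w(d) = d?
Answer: -238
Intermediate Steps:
F(J) = -4
f(p) = -6 (f(p) = -2 - 4 = -6)
k(x, B) = 1 - B*(-3 + B)/6 (k(x, B) = B/B + (B*(-3 + B))/(-6) = 1 + (B*(-3 + B))*(-⅙) = 1 - B*(-3 + B)/6)
(15 + k(-11, 12))*119 = (15 + (1 + (½)*12 - ⅙*12²))*119 = (15 + (1 + 6 - ⅙*144))*119 = (15 + (1 + 6 - 24))*119 = (15 - 17)*119 = -2*119 = -238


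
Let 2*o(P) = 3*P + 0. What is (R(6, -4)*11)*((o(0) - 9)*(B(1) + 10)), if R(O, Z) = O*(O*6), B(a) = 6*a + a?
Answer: -363528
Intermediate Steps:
o(P) = 3*P/2 (o(P) = (3*P + 0)/2 = (3*P)/2 = 3*P/2)
B(a) = 7*a
R(O, Z) = 6*O**2 (R(O, Z) = O*(6*O) = 6*O**2)
(R(6, -4)*11)*((o(0) - 9)*(B(1) + 10)) = ((6*6**2)*11)*(((3/2)*0 - 9)*(7*1 + 10)) = ((6*36)*11)*((0 - 9)*(7 + 10)) = (216*11)*(-9*17) = 2376*(-153) = -363528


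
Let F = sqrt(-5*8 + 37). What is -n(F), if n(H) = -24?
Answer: 24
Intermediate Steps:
F = I*sqrt(3) (F = sqrt(-40 + 37) = sqrt(-3) = I*sqrt(3) ≈ 1.732*I)
-n(F) = -1*(-24) = 24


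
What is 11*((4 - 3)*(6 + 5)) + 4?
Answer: 125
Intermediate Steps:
11*((4 - 3)*(6 + 5)) + 4 = 11*(1*11) + 4 = 11*11 + 4 = 121 + 4 = 125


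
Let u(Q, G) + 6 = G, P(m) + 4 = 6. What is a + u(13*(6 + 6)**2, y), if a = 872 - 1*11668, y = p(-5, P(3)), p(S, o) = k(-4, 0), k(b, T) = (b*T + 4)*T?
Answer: -10802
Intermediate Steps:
P(m) = 2 (P(m) = -4 + 6 = 2)
k(b, T) = T*(4 + T*b) (k(b, T) = (T*b + 4)*T = (4 + T*b)*T = T*(4 + T*b))
p(S, o) = 0 (p(S, o) = 0*(4 + 0*(-4)) = 0*(4 + 0) = 0*4 = 0)
y = 0
u(Q, G) = -6 + G
a = -10796 (a = 872 - 11668 = -10796)
a + u(13*(6 + 6)**2, y) = -10796 + (-6 + 0) = -10796 - 6 = -10802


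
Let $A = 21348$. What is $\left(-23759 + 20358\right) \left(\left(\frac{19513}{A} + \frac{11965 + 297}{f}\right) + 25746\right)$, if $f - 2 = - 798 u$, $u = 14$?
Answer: $- \frac{10439835832185997}{119228580} \approx -8.7561 \cdot 10^{7}$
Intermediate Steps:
$f = -11170$ ($f = 2 - 11172 = -11170$)
$\left(-23759 + 20358\right) \left(\left(\frac{19513}{A} + \frac{11965 + 297}{f}\right) + 25746\right) = \left(-23759 + 20358\right) \left(\left(\frac{19513}{21348} + \frac{11965 + 297}{-11170}\right) + 25746\right) = - 3401 \left(\left(19513 \cdot \frac{1}{21348} + 12262 \left(- \frac{1}{11170}\right)\right) + 25746\right) = - 3401 \left(\left(\frac{19513}{21348} - \frac{6131}{5585}\right) + 25746\right) = - 3401 \left(- \frac{21904483}{119228580} + 25746\right) = \left(-3401\right) \frac{3069637116197}{119228580} = - \frac{10439835832185997}{119228580}$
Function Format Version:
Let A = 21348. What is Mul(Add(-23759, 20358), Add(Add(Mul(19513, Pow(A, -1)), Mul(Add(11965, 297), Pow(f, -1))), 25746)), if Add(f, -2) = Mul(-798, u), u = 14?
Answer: Rational(-10439835832185997, 119228580) ≈ -8.7561e+7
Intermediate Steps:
f = -11170 (f = Add(2, Mul(-798, 14)) = Add(2, -11172) = -11170)
Mul(Add(-23759, 20358), Add(Add(Mul(19513, Pow(A, -1)), Mul(Add(11965, 297), Pow(f, -1))), 25746)) = Mul(Add(-23759, 20358), Add(Add(Mul(19513, Pow(21348, -1)), Mul(Add(11965, 297), Pow(-11170, -1))), 25746)) = Mul(-3401, Add(Add(Mul(19513, Rational(1, 21348)), Mul(12262, Rational(-1, 11170))), 25746)) = Mul(-3401, Add(Add(Rational(19513, 21348), Rational(-6131, 5585)), 25746)) = Mul(-3401, Add(Rational(-21904483, 119228580), 25746)) = Mul(-3401, Rational(3069637116197, 119228580)) = Rational(-10439835832185997, 119228580)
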